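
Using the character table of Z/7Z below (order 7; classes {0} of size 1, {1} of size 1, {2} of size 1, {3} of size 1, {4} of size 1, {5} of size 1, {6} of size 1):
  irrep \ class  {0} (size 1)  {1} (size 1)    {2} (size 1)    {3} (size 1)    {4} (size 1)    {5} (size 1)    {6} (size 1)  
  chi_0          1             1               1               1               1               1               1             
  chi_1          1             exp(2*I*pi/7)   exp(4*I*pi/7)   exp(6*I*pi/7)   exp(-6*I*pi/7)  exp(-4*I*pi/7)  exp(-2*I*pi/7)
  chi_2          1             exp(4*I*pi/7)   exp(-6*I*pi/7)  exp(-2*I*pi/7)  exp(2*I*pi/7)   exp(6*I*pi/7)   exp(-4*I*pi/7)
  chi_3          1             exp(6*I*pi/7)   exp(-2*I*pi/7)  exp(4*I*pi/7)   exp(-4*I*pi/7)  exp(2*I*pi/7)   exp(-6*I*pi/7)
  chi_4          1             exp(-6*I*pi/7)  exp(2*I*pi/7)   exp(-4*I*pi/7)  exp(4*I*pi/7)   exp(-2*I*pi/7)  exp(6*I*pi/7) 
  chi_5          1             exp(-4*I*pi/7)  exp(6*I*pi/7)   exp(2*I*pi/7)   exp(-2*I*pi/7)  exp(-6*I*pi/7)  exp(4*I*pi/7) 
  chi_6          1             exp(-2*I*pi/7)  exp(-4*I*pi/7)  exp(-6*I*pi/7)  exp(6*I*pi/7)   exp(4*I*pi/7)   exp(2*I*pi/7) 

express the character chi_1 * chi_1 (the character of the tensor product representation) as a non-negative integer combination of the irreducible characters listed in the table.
chi_1 tensor chi_1 = chi_2 (all other irreducibles have multiplicity 0).

Working: The character of a tensor product is the pointwise product (chi_1 * chi_1)(C) = chi_1(C) * chi_1(C):
  {0}: (1)*(1), {1}: (exp(2*I*pi/7))*(exp(2*I*pi/7)), {2}: (exp(4*I*pi/7))*(exp(4*I*pi/7)), {3}: (exp(6*I*pi/7))*(exp(6*I*pi/7)), {4}: (exp(-6*I*pi/7))*(exp(-6*I*pi/7)), {5}: (exp(-4*I*pi/7))*(exp(-4*I*pi/7)), {6}: (exp(-2*I*pi/7))*(exp(-2*I*pi/7))
so (chi_1 * chi_1) takes values
  {0} -> 1, {1} -> exp(4*I*pi/7), {2} -> exp(-6*I*pi/7), {3} -> exp(-2*I*pi/7), {4} -> exp(2*I*pi/7), {5} -> exp(6*I*pi/7), {6} -> exp(-4*I*pi/7).
Now take the inner product of this character with each irreducible chi from the table, <chi_1*chi_1, chi> = (1/7) sum_C |C| (chi_1*chi_1)(C) conj(chi(C)):
  <chi_1*chi_1, chi_0> = (1/7)[1*(1)*conj(1) + 1*(exp(4*I*pi/7))*conj(1) + 1*(exp(-6*I*pi/7))*conj(1) + 1*(exp(-2*I*pi/7))*conj(1) + 1*(exp(2*I*pi/7))*conj(1) + 1*(exp(6*I*pi/7))*conj(1) + 1*(exp(-4*I*pi/7))*conj(1)]
      = (1/7)[(1) + (exp(4*I*pi/7)) + (exp(-6*I*pi/7)) + (exp(-2*I*pi/7)) + (exp(2*I*pi/7)) + (exp(6*I*pi/7)) + (exp(-4*I*pi/7))] = 0/7 = 0
  <chi_1*chi_1, chi_1> = (1/7)[1*(1)*conj(1) + 1*(exp(4*I*pi/7))*conj(exp(2*I*pi/7)) + 1*(exp(-6*I*pi/7))*conj(exp(4*I*pi/7)) + 1*(exp(-2*I*pi/7))*conj(exp(6*I*pi/7)) + 1*(exp(2*I*pi/7))*conj(exp(-6*I*pi/7)) + 1*(exp(6*I*pi/7))*conj(exp(-4*I*pi/7)) + 1*(exp(-4*I*pi/7))*conj(exp(-2*I*pi/7))]
      = (1/7)[(1) + (exp(2*I*pi/7)) + (exp(4*I*pi/7)) + (exp(6*I*pi/7)) + (exp(-6*I*pi/7)) + (exp(-4*I*pi/7)) + (exp(-2*I*pi/7))] = 0/7 = 0
  <chi_1*chi_1, chi_2> = (1/7)[1*(1)*conj(1) + 1*(exp(4*I*pi/7))*conj(exp(4*I*pi/7)) + 1*(exp(-6*I*pi/7))*conj(exp(-6*I*pi/7)) + 1*(exp(-2*I*pi/7))*conj(exp(-2*I*pi/7)) + 1*(exp(2*I*pi/7))*conj(exp(2*I*pi/7)) + 1*(exp(6*I*pi/7))*conj(exp(6*I*pi/7)) + 1*(exp(-4*I*pi/7))*conj(exp(-4*I*pi/7))]
      = (1/7)[(1) + (1) + (1) + (1) + (1) + (1) + (1)] = 7/7 = 1
  <chi_1*chi_1, chi_3> = (1/7)[1*(1)*conj(1) + 1*(exp(4*I*pi/7))*conj(exp(6*I*pi/7)) + 1*(exp(-6*I*pi/7))*conj(exp(-2*I*pi/7)) + 1*(exp(-2*I*pi/7))*conj(exp(4*I*pi/7)) + 1*(exp(2*I*pi/7))*conj(exp(-4*I*pi/7)) + 1*(exp(6*I*pi/7))*conj(exp(2*I*pi/7)) + 1*(exp(-4*I*pi/7))*conj(exp(-6*I*pi/7))]
      = (1/7)[(1) + (exp(-2*I*pi/7)) + (exp(-4*I*pi/7)) + (exp(-6*I*pi/7)) + (exp(6*I*pi/7)) + (exp(4*I*pi/7)) + (exp(2*I*pi/7))] = 0/7 = 0
  <chi_1*chi_1, chi_4> = (1/7)[1*(1)*conj(1) + 1*(exp(4*I*pi/7))*conj(exp(-6*I*pi/7)) + 1*(exp(-6*I*pi/7))*conj(exp(2*I*pi/7)) + 1*(exp(-2*I*pi/7))*conj(exp(-4*I*pi/7)) + 1*(exp(2*I*pi/7))*conj(exp(4*I*pi/7)) + 1*(exp(6*I*pi/7))*conj(exp(-2*I*pi/7)) + 1*(exp(-4*I*pi/7))*conj(exp(6*I*pi/7))]
      = (1/7)[(1) + (exp(-4*I*pi/7)) + (exp(6*I*pi/7)) + (exp(2*I*pi/7)) + (exp(-2*I*pi/7)) + (exp(-6*I*pi/7)) + (exp(4*I*pi/7))] = 0/7 = 0
  <chi_1*chi_1, chi_5> = (1/7)[1*(1)*conj(1) + 1*(exp(4*I*pi/7))*conj(exp(-4*I*pi/7)) + 1*(exp(-6*I*pi/7))*conj(exp(6*I*pi/7)) + 1*(exp(-2*I*pi/7))*conj(exp(2*I*pi/7)) + 1*(exp(2*I*pi/7))*conj(exp(-2*I*pi/7)) + 1*(exp(6*I*pi/7))*conj(exp(-6*I*pi/7)) + 1*(exp(-4*I*pi/7))*conj(exp(4*I*pi/7))]
      = (1/7)[(1) + (exp(-6*I*pi/7)) + (exp(2*I*pi/7)) + (exp(-4*I*pi/7)) + (exp(4*I*pi/7)) + (exp(-2*I*pi/7)) + (exp(6*I*pi/7))] = 0/7 = 0
  <chi_1*chi_1, chi_6> = (1/7)[1*(1)*conj(1) + 1*(exp(4*I*pi/7))*conj(exp(-2*I*pi/7)) + 1*(exp(-6*I*pi/7))*conj(exp(-4*I*pi/7)) + 1*(exp(-2*I*pi/7))*conj(exp(-6*I*pi/7)) + 1*(exp(2*I*pi/7))*conj(exp(6*I*pi/7)) + 1*(exp(6*I*pi/7))*conj(exp(4*I*pi/7)) + 1*(exp(-4*I*pi/7))*conj(exp(2*I*pi/7))]
      = (1/7)[(1) + (exp(6*I*pi/7)) + (exp(-2*I*pi/7)) + (exp(4*I*pi/7)) + (exp(-4*I*pi/7)) + (exp(2*I*pi/7)) + (exp(-6*I*pi/7))] = 0/7 = 0
(Exp terms are combined using exp(i*s)*conj(exp(i*t)) = exp(i*(s-t)), and sums of them are collapsed using the identity that for every m > 1 the m distinct m-th roots of unity sum to 0, e.g. 1 + exp(2*I*pi/3) + exp(-2*I*pi/3) = 0.)
Hence the multiplicities are chi_2: 1. Dimension check: dim(chi_1)*dim(chi_1) = 1*1 = 1 and sum (mult * dim) = 1*1 = 1.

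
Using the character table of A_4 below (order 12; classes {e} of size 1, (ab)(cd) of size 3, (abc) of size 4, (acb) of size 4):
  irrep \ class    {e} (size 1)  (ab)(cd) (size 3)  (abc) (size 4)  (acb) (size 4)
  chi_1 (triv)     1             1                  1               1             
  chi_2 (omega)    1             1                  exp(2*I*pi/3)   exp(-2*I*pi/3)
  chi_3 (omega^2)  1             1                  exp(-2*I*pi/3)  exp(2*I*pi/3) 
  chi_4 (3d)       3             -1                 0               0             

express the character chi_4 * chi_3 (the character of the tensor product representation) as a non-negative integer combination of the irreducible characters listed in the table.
chi_4 tensor chi_3 = chi_4 (all other irreducibles have multiplicity 0).

The character of a tensor product is the pointwise product (chi_4 * chi_3)(C) = chi_4(C) * chi_3(C):
  {e}: (3)*(1), (ab)(cd): (-1)*(1), (abc): (0)*(exp(-2*I*pi/3)), (acb): (0)*(exp(2*I*pi/3))
so (chi_4 * chi_3) takes values
  {e} -> 3, (ab)(cd) -> -1, (abc) -> 0, (acb) -> 0.
Now take the inner product of this character with each irreducible chi from the table, <chi_4*chi_3, chi> = (1/12) sum_C |C| (chi_4*chi_3)(C) conj(chi(C)):
  <chi_4*chi_3, chi_1> = (1/12)[1*(3)*conj(1) + 3*(-1)*conj(1) + 4*(0)*conj(1) + 4*(0)*conj(1)]
      = (1/12)[(3) + (-3) + (0) + (0)] = 0/12 = 0
  <chi_4*chi_3, chi_2> = (1/12)[1*(3)*conj(1) + 3*(-1)*conj(1) + 4*(0)*conj(exp(2*I*pi/3)) + 4*(0)*conj(exp(-2*I*pi/3))]
      = (1/12)[(3) + (-3) + (0) + (0)] = 0/12 = 0
  <chi_4*chi_3, chi_3> = (1/12)[1*(3)*conj(1) + 3*(-1)*conj(1) + 4*(0)*conj(exp(-2*I*pi/3)) + 4*(0)*conj(exp(2*I*pi/3))]
      = (1/12)[(3) + (-3) + (0) + (0)] = 0/12 = 0
  <chi_4*chi_3, chi_4> = (1/12)[1*(3)*conj(3) + 3*(-1)*conj(-1) + 4*(0)*conj(0) + 4*(0)*conj(0)]
      = (1/12)[(9) + (3) + (0) + (0)] = 12/12 = 1
(Exp terms are combined using exp(i*s)*conj(exp(i*t)) = exp(i*(s-t)), and sums of them are collapsed using the identity that for every m > 1 the m distinct m-th roots of unity sum to 0, e.g. 1 + exp(2*I*pi/3) + exp(-2*I*pi/3) = 0.)
Hence the multiplicities are chi_4: 1. Dimension check: dim(chi_4)*dim(chi_3) = 3*1 = 3 and sum (mult * dim) = 1*3 = 3.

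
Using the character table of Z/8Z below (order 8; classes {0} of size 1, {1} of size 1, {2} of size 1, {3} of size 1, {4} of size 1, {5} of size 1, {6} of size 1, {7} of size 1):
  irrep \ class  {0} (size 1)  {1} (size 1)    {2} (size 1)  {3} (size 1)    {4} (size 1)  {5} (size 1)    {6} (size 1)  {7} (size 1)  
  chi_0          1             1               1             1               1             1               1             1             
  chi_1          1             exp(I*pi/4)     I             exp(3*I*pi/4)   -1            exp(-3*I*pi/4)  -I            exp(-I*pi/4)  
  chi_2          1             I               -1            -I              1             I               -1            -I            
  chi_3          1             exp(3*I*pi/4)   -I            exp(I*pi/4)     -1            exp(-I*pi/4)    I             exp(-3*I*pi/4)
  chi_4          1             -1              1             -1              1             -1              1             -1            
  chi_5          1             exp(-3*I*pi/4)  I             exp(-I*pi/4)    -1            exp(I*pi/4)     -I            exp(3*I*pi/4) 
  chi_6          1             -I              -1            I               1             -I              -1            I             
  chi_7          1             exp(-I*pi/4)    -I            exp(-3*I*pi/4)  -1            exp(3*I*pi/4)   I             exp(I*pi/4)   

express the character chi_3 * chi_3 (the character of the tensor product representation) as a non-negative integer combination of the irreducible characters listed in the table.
chi_3 tensor chi_3 = chi_6 (all other irreducibles have multiplicity 0).

Details: The character of a tensor product is the pointwise product (chi_3 * chi_3)(C) = chi_3(C) * chi_3(C):
  {0}: (1)*(1), {1}: (exp(3*I*pi/4))*(exp(3*I*pi/4)), {2}: (-I)*(-I), {3}: (exp(I*pi/4))*(exp(I*pi/4)), {4}: (-1)*(-1), {5}: (exp(-I*pi/4))*(exp(-I*pi/4)), {6}: (I)*(I), {7}: (exp(-3*I*pi/4))*(exp(-3*I*pi/4))
so (chi_3 * chi_3) takes values
  {0} -> 1, {1} -> -I, {2} -> -1, {3} -> I, {4} -> 1, {5} -> -I, {6} -> -1, {7} -> I.
Now take the inner product of this character with each irreducible chi from the table, <chi_3*chi_3, chi> = (1/8) sum_C |C| (chi_3*chi_3)(C) conj(chi(C)):
  <chi_3*chi_3, chi_0> = (1/8)[1*(1)*conj(1) + 1*(-I)*conj(1) + 1*(-1)*conj(1) + 1*(I)*conj(1) + 1*(1)*conj(1) + 1*(-I)*conj(1) + 1*(-1)*conj(1) + 1*(I)*conj(1)]
      = (1/8)[(1) + (-I) + (-1) + (I) + (1) + (-I) + (-1) + (I)] = 0/8 = 0
  <chi_3*chi_3, chi_1> = (1/8)[1*(1)*conj(1) + 1*(-I)*conj(exp(I*pi/4)) + 1*(-1)*conj(I) + 1*(I)*conj(exp(3*I*pi/4)) + 1*(1)*conj(-1) + 1*(-I)*conj(exp(-3*I*pi/4)) + 1*(-1)*conj(-I) + 1*(I)*conj(exp(-I*pi/4))]
      = (1/8)[(1) + (-exp(I*pi/4)) + (I) + (exp(-I*pi/4)) + (-1) + (-exp(-3*I*pi/4)) + (-I) + (exp(3*I*pi/4))] = 0/8 = 0
  <chi_3*chi_3, chi_2> = (1/8)[1*(1)*conj(1) + 1*(-I)*conj(I) + 1*(-1)*conj(-1) + 1*(I)*conj(-I) + 1*(1)*conj(1) + 1*(-I)*conj(I) + 1*(-1)*conj(-1) + 1*(I)*conj(-I)]
      = (1/8)[(1) + (-1) + (1) + (-1) + (1) + (-1) + (1) + (-1)] = 0/8 = 0
  <chi_3*chi_3, chi_3> = (1/8)[1*(1)*conj(1) + 1*(-I)*conj(exp(3*I*pi/4)) + 1*(-1)*conj(-I) + 1*(I)*conj(exp(I*pi/4)) + 1*(1)*conj(-1) + 1*(-I)*conj(exp(-I*pi/4)) + 1*(-1)*conj(I) + 1*(I)*conj(exp(-3*I*pi/4))]
      = (1/8)[(1) + (-exp(-I*pi/4)) + (-I) + (exp(I*pi/4)) + (-1) + (-exp(3*I*pi/4)) + (I) + (exp(-3*I*pi/4))] = 0/8 = 0
  <chi_3*chi_3, chi_4> = (1/8)[1*(1)*conj(1) + 1*(-I)*conj(-1) + 1*(-1)*conj(1) + 1*(I)*conj(-1) + 1*(1)*conj(1) + 1*(-I)*conj(-1) + 1*(-1)*conj(1) + 1*(I)*conj(-1)]
      = (1/8)[(1) + (I) + (-1) + (-I) + (1) + (I) + (-1) + (-I)] = 0/8 = 0
  <chi_3*chi_3, chi_5> = (1/8)[1*(1)*conj(1) + 1*(-I)*conj(exp(-3*I*pi/4)) + 1*(-1)*conj(I) + 1*(I)*conj(exp(-I*pi/4)) + 1*(1)*conj(-1) + 1*(-I)*conj(exp(I*pi/4)) + 1*(-1)*conj(-I) + 1*(I)*conj(exp(3*I*pi/4))]
      = (1/8)[(1) + (-exp(-3*I*pi/4)) + (I) + (exp(3*I*pi/4)) + (-1) + (-exp(I*pi/4)) + (-I) + (exp(-I*pi/4))] = 0/8 = 0
  <chi_3*chi_3, chi_6> = (1/8)[1*(1)*conj(1) + 1*(-I)*conj(-I) + 1*(-1)*conj(-1) + 1*(I)*conj(I) + 1*(1)*conj(1) + 1*(-I)*conj(-I) + 1*(-1)*conj(-1) + 1*(I)*conj(I)]
      = (1/8)[(1) + (1) + (1) + (1) + (1) + (1) + (1) + (1)] = 8/8 = 1
  <chi_3*chi_3, chi_7> = (1/8)[1*(1)*conj(1) + 1*(-I)*conj(exp(-I*pi/4)) + 1*(-1)*conj(-I) + 1*(I)*conj(exp(-3*I*pi/4)) + 1*(1)*conj(-1) + 1*(-I)*conj(exp(3*I*pi/4)) + 1*(-1)*conj(I) + 1*(I)*conj(exp(I*pi/4))]
      = (1/8)[(1) + (-exp(3*I*pi/4)) + (-I) + (exp(-3*I*pi/4)) + (-1) + (-exp(-I*pi/4)) + (I) + (exp(I*pi/4))] = 0/8 = 0
(Exp terms are combined using exp(i*s)*conj(exp(i*t)) = exp(i*(s-t)), and sums of them are collapsed using the identity that for every m > 1 the m distinct m-th roots of unity sum to 0, e.g. 1 + exp(2*I*pi/3) + exp(-2*I*pi/3) = 0.)
Hence the multiplicities are chi_6: 1. Dimension check: dim(chi_3)*dim(chi_3) = 1*1 = 1 and sum (mult * dim) = 1*1 = 1.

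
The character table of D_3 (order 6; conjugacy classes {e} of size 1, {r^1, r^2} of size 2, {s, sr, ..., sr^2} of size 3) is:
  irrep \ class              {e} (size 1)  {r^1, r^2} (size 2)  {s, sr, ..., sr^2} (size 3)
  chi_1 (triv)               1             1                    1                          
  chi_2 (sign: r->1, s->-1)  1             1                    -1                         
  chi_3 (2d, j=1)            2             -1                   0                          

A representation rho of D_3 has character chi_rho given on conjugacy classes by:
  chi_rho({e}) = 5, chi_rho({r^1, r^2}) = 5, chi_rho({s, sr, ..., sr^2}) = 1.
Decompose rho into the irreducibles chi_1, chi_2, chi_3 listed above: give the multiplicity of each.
Multiplicities: chi_1: 3, chi_2: 2, chi_3: 0.

Derivation: Use <chi_rho, chi> = (1/|G|) sum_C |C| * chi_rho(C) * conj(chi(C)) with |G| = 6 for each irreducible chi in the table:
  <chi_rho, chi_1> = (1/6)[1*(5)*conj(1) + 2*(5)*conj(1) + 3*(1)*conj(1)]
      = (1/6)[(5) + (10) + (3)] = 18/6 = 3
  <chi_rho, chi_2> = (1/6)[1*(5)*conj(1) + 2*(5)*conj(1) + 3*(1)*conj(-1)]
      = (1/6)[(5) + (10) + (-3)] = 12/6 = 2
  <chi_rho, chi_3> = (1/6)[1*(5)*conj(2) + 2*(5)*conj(-1) + 3*(1)*conj(0)]
      = (1/6)[(10) + (-10) + (0)] = 0/6 = 0
Dimension check: dim(rho) = sum (mult * dim) = 3*1 + 2*1 + 0*2 = 5 = chi_rho(e) = 5.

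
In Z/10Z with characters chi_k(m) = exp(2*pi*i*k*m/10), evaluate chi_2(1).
chi_2(1) = zeta_10^2 = exp(2*I*pi/5)

chi_2(1) = zeta_10^(2*1) = zeta_10^2. Since zeta_10^10 = 1, this equals zeta_10^2 = exp(2*pi*i*2/10) = exp(2*I*pi/5).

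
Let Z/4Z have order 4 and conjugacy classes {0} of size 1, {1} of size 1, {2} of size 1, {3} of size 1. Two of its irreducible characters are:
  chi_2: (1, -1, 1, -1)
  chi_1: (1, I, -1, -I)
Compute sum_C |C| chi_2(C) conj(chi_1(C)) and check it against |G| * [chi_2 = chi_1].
Sum = 0; so <chi_2, chi_1> = 0 (distinct irreducibles are orthogonal).

Details: Compute term by term over conjugacy classes (|C| * chi_2(C) * conj(chi_1(C))):
  1*(1)*conj(1) + 1*(-1)*conj(I) + 1*(1)*conj(-1) + 1*(-1)*conj(-I)
  = (1) + (I) + (-1) + (-I)
  = 0.
(Exp terms are combined using exp(i*s)*conj(exp(i*t)) = exp(i*(s-t)), and sums of them are collapsed using the identity that for every m > 1 the m distinct m-th roots of unity sum to 0, e.g. 1 + exp(2*I*pi/3) + exp(-2*I*pi/3) = 0.)
Dividing by |G| = 4 gives 0/4 = 0, matching the row-orthogonality relation <chi_2, chi_1> = [chi_2 = chi_1].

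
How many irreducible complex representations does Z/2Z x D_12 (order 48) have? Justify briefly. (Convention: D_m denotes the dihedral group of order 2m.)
18

Why: The number of irreducible complex representations of a finite group equals its number of conjugacy classes. For a direct product, #classes(G x H) = #classes(G) * #classes(H). Z/2Z has 2 classes (abelian), D_12 has 9 classes, so 2 * 9 = 18, so Z/2Z x D_12 (order 48) has exactly 18 irreducible complex representations.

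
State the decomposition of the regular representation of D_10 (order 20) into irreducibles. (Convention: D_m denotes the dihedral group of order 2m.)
Each irreducible V_i of dimension d_i appears with multiplicity d_i, i.e. rho_reg = (direct sum over all irreducibles V_i) d_i V_i. The irreducible dimensions for D_10 are 1, 1, 1, 1, 2, 2, 2, 2: 4 irreducibles of dimension 1, each with multiplicity 1; 4 irreducibles of dimension 2, each with multiplicity 2. Total dimension 4*1*1 + 4*2*2 = 20 = |G|.

General theorem: in the regular representation of a finite group G, each irreducible appears with multiplicity equal to its dimension. Check: dim(rho_reg) = sum d_i^2 = 1 + 1 + 1 + 1 + 4 + 4 + 4 + 4 = 20 = |G|.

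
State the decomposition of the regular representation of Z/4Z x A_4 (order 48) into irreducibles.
Each irreducible V_i of dimension d_i appears with multiplicity d_i, i.e. rho_reg = (direct sum over all irreducibles V_i) d_i V_i. The irreducible dimensions for Z/4Z x A_4 are 1, 1, 1, 1, 1, 1, 1, 1, 1, 1, 1, 1, 3, 3, 3, 3: 12 irreducibles of dimension 1, each with multiplicity 1; 4 irreducibles of dimension 3, each with multiplicity 3. Total dimension 12*1*1 + 4*3*3 = 48 = |G|.

Solution. General theorem: in the regular representation of a finite group G, each irreducible appears with multiplicity equal to its dimension. Check: dim(rho_reg) = sum d_i^2 = 1 + 1 + 1 + 1 + 1 + 1 + 1 + 1 + 1 + 1 + 1 + 1 + 9 + 9 + 9 + 9 = 48 = |G|.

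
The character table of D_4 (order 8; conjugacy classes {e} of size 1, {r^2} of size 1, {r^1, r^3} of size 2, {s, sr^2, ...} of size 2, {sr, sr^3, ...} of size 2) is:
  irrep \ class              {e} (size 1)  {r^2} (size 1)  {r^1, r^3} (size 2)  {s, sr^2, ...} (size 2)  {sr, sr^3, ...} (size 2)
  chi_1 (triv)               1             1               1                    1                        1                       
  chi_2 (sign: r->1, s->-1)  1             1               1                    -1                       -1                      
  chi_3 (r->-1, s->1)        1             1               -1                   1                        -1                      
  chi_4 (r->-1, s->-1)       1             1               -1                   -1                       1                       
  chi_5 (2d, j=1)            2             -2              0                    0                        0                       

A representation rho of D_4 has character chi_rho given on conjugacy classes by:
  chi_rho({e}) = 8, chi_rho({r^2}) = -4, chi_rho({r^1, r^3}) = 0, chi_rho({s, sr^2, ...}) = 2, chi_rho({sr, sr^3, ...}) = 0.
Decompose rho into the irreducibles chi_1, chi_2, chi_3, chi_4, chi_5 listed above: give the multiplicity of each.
Multiplicities: chi_1: 1, chi_2: 0, chi_3: 1, chi_4: 0, chi_5: 3.

Solution. Use <chi_rho, chi> = (1/|G|) sum_C |C| * chi_rho(C) * conj(chi(C)) with |G| = 8 for each irreducible chi in the table:
  <chi_rho, chi_1> = (1/8)[1*(8)*conj(1) + 1*(-4)*conj(1) + 2*(0)*conj(1) + 2*(2)*conj(1) + 2*(0)*conj(1)]
      = (1/8)[(8) + (-4) + (0) + (4) + (0)] = 8/8 = 1
  <chi_rho, chi_2> = (1/8)[1*(8)*conj(1) + 1*(-4)*conj(1) + 2*(0)*conj(1) + 2*(2)*conj(-1) + 2*(0)*conj(-1)]
      = (1/8)[(8) + (-4) + (0) + (-4) + (0)] = 0/8 = 0
  <chi_rho, chi_3> = (1/8)[1*(8)*conj(1) + 1*(-4)*conj(1) + 2*(0)*conj(-1) + 2*(2)*conj(1) + 2*(0)*conj(-1)]
      = (1/8)[(8) + (-4) + (0) + (4) + (0)] = 8/8 = 1
  <chi_rho, chi_4> = (1/8)[1*(8)*conj(1) + 1*(-4)*conj(1) + 2*(0)*conj(-1) + 2*(2)*conj(-1) + 2*(0)*conj(1)]
      = (1/8)[(8) + (-4) + (0) + (-4) + (0)] = 0/8 = 0
  <chi_rho, chi_5> = (1/8)[1*(8)*conj(2) + 1*(-4)*conj(-2) + 2*(0)*conj(0) + 2*(2)*conj(0) + 2*(0)*conj(0)]
      = (1/8)[(16) + (8) + (0) + (0) + (0)] = 24/8 = 3
Dimension check: dim(rho) = sum (mult * dim) = 1*1 + 0*1 + 1*1 + 0*1 + 3*2 = 8 = chi_rho(e) = 8.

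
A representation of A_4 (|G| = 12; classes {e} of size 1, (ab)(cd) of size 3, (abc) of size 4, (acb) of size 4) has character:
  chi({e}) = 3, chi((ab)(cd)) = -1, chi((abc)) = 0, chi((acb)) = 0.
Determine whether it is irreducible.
Irreducible: <chi, chi> = 1.

Explanation: <chi, chi> = (1/|G|) sum_C |C| * |chi(C)|^2 = (1/12)[1*|3|^2 + 3*|-1|^2 + 4*|0|^2 + 4*|0|^2]
  = (1/12)[(9) + (3) + (0) + (0)] = 12/12 = 1.
(Exp terms are combined using exp(i*s)*conj(exp(i*t)) = exp(i*(s-t)), and sums of them are collapsed using the identity that for every m > 1 the m distinct m-th roots of unity sum to 0, e.g. 1 + exp(2*I*pi/3) + exp(-2*I*pi/3) = 0.)
A character is irreducible iff <chi, chi> = 1, so this representation is irreducible.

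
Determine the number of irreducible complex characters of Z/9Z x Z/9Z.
81

Justification: The number of irreducible complex representations of a finite group equals its number of conjugacy classes. Z/9Z x Z/9Z is abelian of order 81, so every element is its own conjugacy class: 81 classes, so Z/9Z x Z/9Z (order 81) has exactly 81 irreducible complex representations.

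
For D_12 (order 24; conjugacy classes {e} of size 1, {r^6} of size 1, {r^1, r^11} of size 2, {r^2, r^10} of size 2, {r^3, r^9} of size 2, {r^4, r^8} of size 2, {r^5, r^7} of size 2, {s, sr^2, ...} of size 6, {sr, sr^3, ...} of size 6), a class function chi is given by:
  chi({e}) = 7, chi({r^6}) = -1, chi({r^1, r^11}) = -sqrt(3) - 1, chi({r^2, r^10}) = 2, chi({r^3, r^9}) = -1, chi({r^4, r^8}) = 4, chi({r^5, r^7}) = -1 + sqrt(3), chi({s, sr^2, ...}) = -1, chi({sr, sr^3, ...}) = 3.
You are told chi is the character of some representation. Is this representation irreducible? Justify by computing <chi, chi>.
Not irreducible (reducible): <chi, chi> = 7 > 1.

Argument: <chi, chi> = (1/|G|) sum_C |C| * |chi(C)|^2 = (1/24)[1*|7|^2 + 1*|-1|^2 + 2*|-sqrt(3) - 1|^2 + 2*|2|^2 + 2*|-1|^2 + 2*|4|^2 + 2*|-1 + sqrt(3)|^2 + 6*|-1|^2 + 6*|3|^2]
  = (1/24)[(49) + (1) + (4*sqrt(3) + 8) + (8) + (2) + (32) + (8 - 4*sqrt(3)) + (6) + (54)] = 168/24 = 7.
A character is irreducible iff <chi, chi> = 1, so this representation is reducible.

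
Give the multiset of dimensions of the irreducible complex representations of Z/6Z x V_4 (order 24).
Dimensions: 1, 1, 1, 1, 1, 1, 1, 1, 1, 1, 1, 1, 1, 1, 1, 1, 1, 1, 1, 1, 1, 1, 1, 1

Explanation: There are 24 irreducibles (= number of conjugacy classes). Their dimensions d_i satisfy sum d_i^2 = |G| = 24: 1 + 1 + 1 + 1 + 1 + 1 + 1 + 1 + 1 + 1 + 1 + 1 + 1 + 1 + 1 + 1 + 1 + 1 + 1 + 1 + 1 + 1 + 1 + 1 = 24. (For the product with Z/6Z: each of the 6 1-dim characters of Z/6Z tensors with each irrep of V_4, giving 6 copies of each V_4-dimension.)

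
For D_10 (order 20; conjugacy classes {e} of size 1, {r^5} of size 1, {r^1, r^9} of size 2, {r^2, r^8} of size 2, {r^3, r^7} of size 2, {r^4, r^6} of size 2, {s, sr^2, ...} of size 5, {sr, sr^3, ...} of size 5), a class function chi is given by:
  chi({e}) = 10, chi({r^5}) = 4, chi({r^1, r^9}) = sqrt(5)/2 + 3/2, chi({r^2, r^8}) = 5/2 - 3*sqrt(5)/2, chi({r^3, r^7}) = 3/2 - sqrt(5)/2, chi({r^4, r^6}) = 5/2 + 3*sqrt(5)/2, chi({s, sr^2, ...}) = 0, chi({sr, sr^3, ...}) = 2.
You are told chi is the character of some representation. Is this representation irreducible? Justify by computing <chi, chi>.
Not irreducible (reducible): <chi, chi> = 11 > 1.

Working: <chi, chi> = (1/|G|) sum_C |C| * |chi(C)|^2 = (1/20)[1*|10|^2 + 1*|4|^2 + 2*|sqrt(5)/2 + 3/2|^2 + 2*|5/2 - 3*sqrt(5)/2|^2 + 2*|3/2 - sqrt(5)/2|^2 + 2*|5/2 + 3*sqrt(5)/2|^2 + 5*|0|^2 + 5*|2|^2]
  = (1/20)[(100) + (16) + (3*sqrt(5) + 7) + (35 - 15*sqrt(5)) + (7 - 3*sqrt(5)) + (15*sqrt(5) + 35) + (0) + (20)] = 220/20 = 11.
A character is irreducible iff <chi, chi> = 1, so this representation is reducible.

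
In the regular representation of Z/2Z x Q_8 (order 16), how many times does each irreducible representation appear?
Each irreducible V_i of dimension d_i appears with multiplicity d_i, i.e. rho_reg = (direct sum over all irreducibles V_i) d_i V_i. The irreducible dimensions for Z/2Z x Q_8 are 1, 1, 1, 1, 1, 1, 1, 1, 2, 2: 8 irreducibles of dimension 1, each with multiplicity 1; 2 irreducibles of dimension 2, each with multiplicity 2. Total dimension 8*1*1 + 2*2*2 = 16 = |G|.

Derivation: General theorem: in the regular representation of a finite group G, each irreducible appears with multiplicity equal to its dimension. Check: dim(rho_reg) = sum d_i^2 = 1 + 1 + 1 + 1 + 1 + 1 + 1 + 1 + 4 + 4 = 16 = |G|.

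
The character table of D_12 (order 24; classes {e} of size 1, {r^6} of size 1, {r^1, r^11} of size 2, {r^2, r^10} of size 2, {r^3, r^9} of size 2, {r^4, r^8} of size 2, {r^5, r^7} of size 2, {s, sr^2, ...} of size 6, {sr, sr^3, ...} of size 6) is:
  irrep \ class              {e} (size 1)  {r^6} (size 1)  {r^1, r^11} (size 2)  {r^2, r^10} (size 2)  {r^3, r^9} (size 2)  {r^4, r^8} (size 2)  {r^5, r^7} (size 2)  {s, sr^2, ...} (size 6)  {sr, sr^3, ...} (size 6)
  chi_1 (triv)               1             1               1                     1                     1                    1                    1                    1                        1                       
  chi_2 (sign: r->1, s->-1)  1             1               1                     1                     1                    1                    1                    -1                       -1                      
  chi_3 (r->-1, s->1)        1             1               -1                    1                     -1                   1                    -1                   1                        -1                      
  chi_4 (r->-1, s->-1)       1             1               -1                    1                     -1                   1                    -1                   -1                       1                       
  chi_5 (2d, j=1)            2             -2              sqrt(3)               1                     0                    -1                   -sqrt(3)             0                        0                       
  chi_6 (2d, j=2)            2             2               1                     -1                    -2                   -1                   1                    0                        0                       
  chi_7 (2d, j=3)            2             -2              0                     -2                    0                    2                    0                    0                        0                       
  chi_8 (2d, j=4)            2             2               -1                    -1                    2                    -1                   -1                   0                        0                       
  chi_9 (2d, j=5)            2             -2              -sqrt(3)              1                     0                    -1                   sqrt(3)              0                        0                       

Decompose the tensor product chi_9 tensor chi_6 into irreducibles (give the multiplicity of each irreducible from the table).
chi_9 tensor chi_6 = chi_7 + chi_9 (all other irreducibles have multiplicity 0).

The character of a tensor product is the pointwise product (chi_9 * chi_6)(C) = chi_9(C) * chi_6(C):
  {e}: (2)*(2), {r^6}: (-2)*(2), {r^1, r^11}: (-sqrt(3))*(1), {r^2, r^10}: (1)*(-1), {r^3, r^9}: (0)*(-2), {r^4, r^8}: (-1)*(-1), {r^5, r^7}: (sqrt(3))*(1), {s, sr^2, ...}: (0)*(0), {sr, sr^3, ...}: (0)*(0)
so (chi_9 * chi_6) takes values
  {e} -> 4, {r^6} -> -4, {r^1, r^11} -> -sqrt(3), {r^2, r^10} -> -1, {r^3, r^9} -> 0, {r^4, r^8} -> 1, {r^5, r^7} -> sqrt(3), {s, sr^2, ...} -> 0, {sr, sr^3, ...} -> 0.
Now take the inner product of this character with each irreducible chi from the table, <chi_9*chi_6, chi> = (1/24) sum_C |C| (chi_9*chi_6)(C) conj(chi(C)):
  <chi_9*chi_6, chi_1> = (1/24)[1*(4)*conj(1) + 1*(-4)*conj(1) + 2*(-sqrt(3))*conj(1) + 2*(-1)*conj(1) + 2*(0)*conj(1) + 2*(1)*conj(1) + 2*(sqrt(3))*conj(1) + 6*(0)*conj(1) + 6*(0)*conj(1)]
      = (1/24)[(4) + (-4) + (-2*sqrt(3)) + (-2) + (0) + (2) + (2*sqrt(3)) + (0) + (0)] = 0/24 = 0
  <chi_9*chi_6, chi_2> = (1/24)[1*(4)*conj(1) + 1*(-4)*conj(1) + 2*(-sqrt(3))*conj(1) + 2*(-1)*conj(1) + 2*(0)*conj(1) + 2*(1)*conj(1) + 2*(sqrt(3))*conj(1) + 6*(0)*conj(-1) + 6*(0)*conj(-1)]
      = (1/24)[(4) + (-4) + (-2*sqrt(3)) + (-2) + (0) + (2) + (2*sqrt(3)) + (0) + (0)] = 0/24 = 0
  <chi_9*chi_6, chi_3> = (1/24)[1*(4)*conj(1) + 1*(-4)*conj(1) + 2*(-sqrt(3))*conj(-1) + 2*(-1)*conj(1) + 2*(0)*conj(-1) + 2*(1)*conj(1) + 2*(sqrt(3))*conj(-1) + 6*(0)*conj(1) + 6*(0)*conj(-1)]
      = (1/24)[(4) + (-4) + (2*sqrt(3)) + (-2) + (0) + (2) + (-2*sqrt(3)) + (0) + (0)] = 0/24 = 0
  <chi_9*chi_6, chi_4> = (1/24)[1*(4)*conj(1) + 1*(-4)*conj(1) + 2*(-sqrt(3))*conj(-1) + 2*(-1)*conj(1) + 2*(0)*conj(-1) + 2*(1)*conj(1) + 2*(sqrt(3))*conj(-1) + 6*(0)*conj(-1) + 6*(0)*conj(1)]
      = (1/24)[(4) + (-4) + (2*sqrt(3)) + (-2) + (0) + (2) + (-2*sqrt(3)) + (0) + (0)] = 0/24 = 0
  <chi_9*chi_6, chi_5> = (1/24)[1*(4)*conj(2) + 1*(-4)*conj(-2) + 2*(-sqrt(3))*conj(sqrt(3)) + 2*(-1)*conj(1) + 2*(0)*conj(0) + 2*(1)*conj(-1) + 2*(sqrt(3))*conj(-sqrt(3)) + 6*(0)*conj(0) + 6*(0)*conj(0)]
      = (1/24)[(8) + (8) + (-6) + (-2) + (0) + (-2) + (-6) + (0) + (0)] = 0/24 = 0
  <chi_9*chi_6, chi_6> = (1/24)[1*(4)*conj(2) + 1*(-4)*conj(2) + 2*(-sqrt(3))*conj(1) + 2*(-1)*conj(-1) + 2*(0)*conj(-2) + 2*(1)*conj(-1) + 2*(sqrt(3))*conj(1) + 6*(0)*conj(0) + 6*(0)*conj(0)]
      = (1/24)[(8) + (-8) + (-2*sqrt(3)) + (2) + (0) + (-2) + (2*sqrt(3)) + (0) + (0)] = 0/24 = 0
  <chi_9*chi_6, chi_7> = (1/24)[1*(4)*conj(2) + 1*(-4)*conj(-2) + 2*(-sqrt(3))*conj(0) + 2*(-1)*conj(-2) + 2*(0)*conj(0) + 2*(1)*conj(2) + 2*(sqrt(3))*conj(0) + 6*(0)*conj(0) + 6*(0)*conj(0)]
      = (1/24)[(8) + (8) + (0) + (4) + (0) + (4) + (0) + (0) + (0)] = 24/24 = 1
  <chi_9*chi_6, chi_8> = (1/24)[1*(4)*conj(2) + 1*(-4)*conj(2) + 2*(-sqrt(3))*conj(-1) + 2*(-1)*conj(-1) + 2*(0)*conj(2) + 2*(1)*conj(-1) + 2*(sqrt(3))*conj(-1) + 6*(0)*conj(0) + 6*(0)*conj(0)]
      = (1/24)[(8) + (-8) + (2*sqrt(3)) + (2) + (0) + (-2) + (-2*sqrt(3)) + (0) + (0)] = 0/24 = 0
  <chi_9*chi_6, chi_9> = (1/24)[1*(4)*conj(2) + 1*(-4)*conj(-2) + 2*(-sqrt(3))*conj(-sqrt(3)) + 2*(-1)*conj(1) + 2*(0)*conj(0) + 2*(1)*conj(-1) + 2*(sqrt(3))*conj(sqrt(3)) + 6*(0)*conj(0) + 6*(0)*conj(0)]
      = (1/24)[(8) + (8) + (6) + (-2) + (0) + (-2) + (6) + (0) + (0)] = 24/24 = 1
Hence the multiplicities are chi_7: 1, chi_9: 1. Dimension check: dim(chi_9)*dim(chi_6) = 2*2 = 4 and sum (mult * dim) = 1*2 + 1*2 = 4.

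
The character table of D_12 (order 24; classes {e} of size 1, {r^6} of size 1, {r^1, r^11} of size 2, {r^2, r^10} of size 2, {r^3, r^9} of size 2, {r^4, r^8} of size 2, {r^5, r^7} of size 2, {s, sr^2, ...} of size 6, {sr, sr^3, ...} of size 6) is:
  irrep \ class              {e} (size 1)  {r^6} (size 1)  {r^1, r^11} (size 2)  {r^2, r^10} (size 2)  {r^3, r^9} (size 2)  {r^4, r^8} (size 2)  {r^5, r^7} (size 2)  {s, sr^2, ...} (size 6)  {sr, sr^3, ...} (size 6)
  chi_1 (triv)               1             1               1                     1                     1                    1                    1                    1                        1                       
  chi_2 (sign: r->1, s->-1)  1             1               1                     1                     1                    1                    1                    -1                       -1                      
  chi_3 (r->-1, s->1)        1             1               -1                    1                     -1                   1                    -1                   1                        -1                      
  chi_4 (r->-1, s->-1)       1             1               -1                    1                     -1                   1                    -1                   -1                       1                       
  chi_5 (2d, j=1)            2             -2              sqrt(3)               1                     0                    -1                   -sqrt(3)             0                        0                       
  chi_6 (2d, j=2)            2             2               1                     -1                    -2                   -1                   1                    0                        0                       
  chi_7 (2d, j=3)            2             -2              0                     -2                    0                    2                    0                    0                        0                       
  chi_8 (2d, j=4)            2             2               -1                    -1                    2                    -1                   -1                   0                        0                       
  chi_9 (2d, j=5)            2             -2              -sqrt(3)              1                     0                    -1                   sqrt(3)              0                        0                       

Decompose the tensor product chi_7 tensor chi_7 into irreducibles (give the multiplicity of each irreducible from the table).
chi_7 tensor chi_7 = chi_1 + chi_2 + chi_3 + chi_4 (all other irreducibles have multiplicity 0).

Proof sketch: The character of a tensor product is the pointwise product (chi_7 * chi_7)(C) = chi_7(C) * chi_7(C):
  {e}: (2)*(2), {r^6}: (-2)*(-2), {r^1, r^11}: (0)*(0), {r^2, r^10}: (-2)*(-2), {r^3, r^9}: (0)*(0), {r^4, r^8}: (2)*(2), {r^5, r^7}: (0)*(0), {s, sr^2, ...}: (0)*(0), {sr, sr^3, ...}: (0)*(0)
so (chi_7 * chi_7) takes values
  {e} -> 4, {r^6} -> 4, {r^1, r^11} -> 0, {r^2, r^10} -> 4, {r^3, r^9} -> 0, {r^4, r^8} -> 4, {r^5, r^7} -> 0, {s, sr^2, ...} -> 0, {sr, sr^3, ...} -> 0.
Now take the inner product of this character with each irreducible chi from the table, <chi_7*chi_7, chi> = (1/24) sum_C |C| (chi_7*chi_7)(C) conj(chi(C)):
  <chi_7*chi_7, chi_1> = (1/24)[1*(4)*conj(1) + 1*(4)*conj(1) + 2*(0)*conj(1) + 2*(4)*conj(1) + 2*(0)*conj(1) + 2*(4)*conj(1) + 2*(0)*conj(1) + 6*(0)*conj(1) + 6*(0)*conj(1)]
      = (1/24)[(4) + (4) + (0) + (8) + (0) + (8) + (0) + (0) + (0)] = 24/24 = 1
  <chi_7*chi_7, chi_2> = (1/24)[1*(4)*conj(1) + 1*(4)*conj(1) + 2*(0)*conj(1) + 2*(4)*conj(1) + 2*(0)*conj(1) + 2*(4)*conj(1) + 2*(0)*conj(1) + 6*(0)*conj(-1) + 6*(0)*conj(-1)]
      = (1/24)[(4) + (4) + (0) + (8) + (0) + (8) + (0) + (0) + (0)] = 24/24 = 1
  <chi_7*chi_7, chi_3> = (1/24)[1*(4)*conj(1) + 1*(4)*conj(1) + 2*(0)*conj(-1) + 2*(4)*conj(1) + 2*(0)*conj(-1) + 2*(4)*conj(1) + 2*(0)*conj(-1) + 6*(0)*conj(1) + 6*(0)*conj(-1)]
      = (1/24)[(4) + (4) + (0) + (8) + (0) + (8) + (0) + (0) + (0)] = 24/24 = 1
  <chi_7*chi_7, chi_4> = (1/24)[1*(4)*conj(1) + 1*(4)*conj(1) + 2*(0)*conj(-1) + 2*(4)*conj(1) + 2*(0)*conj(-1) + 2*(4)*conj(1) + 2*(0)*conj(-1) + 6*(0)*conj(-1) + 6*(0)*conj(1)]
      = (1/24)[(4) + (4) + (0) + (8) + (0) + (8) + (0) + (0) + (0)] = 24/24 = 1
  <chi_7*chi_7, chi_5> = (1/24)[1*(4)*conj(2) + 1*(4)*conj(-2) + 2*(0)*conj(sqrt(3)) + 2*(4)*conj(1) + 2*(0)*conj(0) + 2*(4)*conj(-1) + 2*(0)*conj(-sqrt(3)) + 6*(0)*conj(0) + 6*(0)*conj(0)]
      = (1/24)[(8) + (-8) + (0) + (8) + (0) + (-8) + (0) + (0) + (0)] = 0/24 = 0
  <chi_7*chi_7, chi_6> = (1/24)[1*(4)*conj(2) + 1*(4)*conj(2) + 2*(0)*conj(1) + 2*(4)*conj(-1) + 2*(0)*conj(-2) + 2*(4)*conj(-1) + 2*(0)*conj(1) + 6*(0)*conj(0) + 6*(0)*conj(0)]
      = (1/24)[(8) + (8) + (0) + (-8) + (0) + (-8) + (0) + (0) + (0)] = 0/24 = 0
  <chi_7*chi_7, chi_7> = (1/24)[1*(4)*conj(2) + 1*(4)*conj(-2) + 2*(0)*conj(0) + 2*(4)*conj(-2) + 2*(0)*conj(0) + 2*(4)*conj(2) + 2*(0)*conj(0) + 6*(0)*conj(0) + 6*(0)*conj(0)]
      = (1/24)[(8) + (-8) + (0) + (-16) + (0) + (16) + (0) + (0) + (0)] = 0/24 = 0
  <chi_7*chi_7, chi_8> = (1/24)[1*(4)*conj(2) + 1*(4)*conj(2) + 2*(0)*conj(-1) + 2*(4)*conj(-1) + 2*(0)*conj(2) + 2*(4)*conj(-1) + 2*(0)*conj(-1) + 6*(0)*conj(0) + 6*(0)*conj(0)]
      = (1/24)[(8) + (8) + (0) + (-8) + (0) + (-8) + (0) + (0) + (0)] = 0/24 = 0
  <chi_7*chi_7, chi_9> = (1/24)[1*(4)*conj(2) + 1*(4)*conj(-2) + 2*(0)*conj(-sqrt(3)) + 2*(4)*conj(1) + 2*(0)*conj(0) + 2*(4)*conj(-1) + 2*(0)*conj(sqrt(3)) + 6*(0)*conj(0) + 6*(0)*conj(0)]
      = (1/24)[(8) + (-8) + (0) + (8) + (0) + (-8) + (0) + (0) + (0)] = 0/24 = 0
Hence the multiplicities are chi_1: 1, chi_2: 1, chi_3: 1, chi_4: 1. Dimension check: dim(chi_7)*dim(chi_7) = 2*2 = 4 and sum (mult * dim) = 1*1 + 1*1 + 1*1 + 1*1 = 4.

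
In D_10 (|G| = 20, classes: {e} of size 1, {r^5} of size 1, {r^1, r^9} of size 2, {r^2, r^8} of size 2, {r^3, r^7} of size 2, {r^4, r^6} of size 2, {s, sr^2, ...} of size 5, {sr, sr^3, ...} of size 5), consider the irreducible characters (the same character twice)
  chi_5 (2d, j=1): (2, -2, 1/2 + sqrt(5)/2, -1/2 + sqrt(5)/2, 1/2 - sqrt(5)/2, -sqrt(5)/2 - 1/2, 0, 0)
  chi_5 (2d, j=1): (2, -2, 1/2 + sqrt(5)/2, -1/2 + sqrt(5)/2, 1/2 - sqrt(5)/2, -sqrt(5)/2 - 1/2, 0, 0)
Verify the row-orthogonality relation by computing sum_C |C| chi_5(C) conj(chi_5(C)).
Sum = 20 = |G| = 20; so <chi_5, chi_5> = 1 (norm-1 confirms irreducibility).

Justification: Compute term by term over conjugacy classes (|C| * chi_5(C) * conj(chi_5(C))):
  1*(2)*conj(2) + 1*(-2)*conj(-2) + 2*(1/2 + sqrt(5)/2)*conj(1/2 + sqrt(5)/2) + 2*(-1/2 + sqrt(5)/2)*conj(-1/2 + sqrt(5)/2) + 2*(1/2 - sqrt(5)/2)*conj(1/2 - sqrt(5)/2) + 2*(-sqrt(5)/2 - 1/2)*conj(-sqrt(5)/2 - 1/2) + 5*(0)*conj(0) + 5*(0)*conj(0)
  = (4) + (4) + (sqrt(5) + 3) + (3 - sqrt(5)) + (3 - sqrt(5)) + (sqrt(5) + 3) + (0) + (0)
  = 20.
Dividing by |G| = 20 gives 20/20 = 1, matching the row-orthogonality relation <chi_5, chi_5> = [chi_5 = chi_5].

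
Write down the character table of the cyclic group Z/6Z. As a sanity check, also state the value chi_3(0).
Character table of Z/6Z (irreps indexed chi_0,...,chi_5 with chi_k(m) = zeta_6^(k*m), zeta_6 = exp(2*pi*i/6)):
  irrep \ class  {0} (size 1)  {1} (size 1)    {2} (size 1)    {3} (size 1)  {4} (size 1)    {5} (size 1)  
  chi_0          1             1               1               1             1               1             
  chi_1          1             exp(I*pi/3)     exp(2*I*pi/3)   -1            exp(-2*I*pi/3)  exp(-I*pi/3)  
  chi_2          1             exp(2*I*pi/3)   exp(-2*I*pi/3)  1             exp(2*I*pi/3)   exp(-2*I*pi/3)
  chi_3          1             -1              1               -1            1               -1            
  chi_4          1             exp(-2*I*pi/3)  exp(2*I*pi/3)   1             exp(-2*I*pi/3)  exp(2*I*pi/3) 
  chi_5          1             exp(-I*pi/3)    exp(-2*I*pi/3)  -1            exp(2*I*pi/3)   exp(I*pi/3)   

Spot check: chi_3(0) = zeta_6^(3*0) = zeta_6^0 = 1.

Proof sketch: Z/6Z is abelian, so all 6 irreducible complex representations are 1-dimensional. They are given by chi_k(m) = zeta_6^(k*m) for k = 0,...,5. Row orthogonality: sum_m chi_k(m) conj(chi_l(m)) = 6 * [k = l].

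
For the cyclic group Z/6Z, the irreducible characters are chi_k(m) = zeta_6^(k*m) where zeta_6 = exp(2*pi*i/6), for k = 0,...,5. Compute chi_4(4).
chi_4(4) = zeta_6^16 = exp(-2*I*pi/3)

Details: chi_4(4) = zeta_6^(4*4) = zeta_6^16. Since zeta_6^6 = 1, this equals zeta_6^4 = exp(2*pi*i*4/6) = exp(-2*I*pi/3).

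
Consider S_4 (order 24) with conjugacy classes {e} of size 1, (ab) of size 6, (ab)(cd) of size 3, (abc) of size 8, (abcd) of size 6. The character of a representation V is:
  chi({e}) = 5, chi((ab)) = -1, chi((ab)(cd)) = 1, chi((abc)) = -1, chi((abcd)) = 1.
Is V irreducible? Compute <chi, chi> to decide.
Not irreducible (reducible): <chi, chi> = 2 > 1.

Solution. <chi, chi> = (1/|G|) sum_C |C| * |chi(C)|^2 = (1/24)[1*|5|^2 + 6*|-1|^2 + 3*|1|^2 + 8*|-1|^2 + 6*|1|^2]
  = (1/24)[(25) + (6) + (3) + (8) + (6)] = 48/24 = 2.
A character is irreducible iff <chi, chi> = 1, so this representation is reducible.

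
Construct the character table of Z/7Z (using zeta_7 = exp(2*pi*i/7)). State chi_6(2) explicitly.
Character table of Z/7Z (irreps indexed chi_0,...,chi_6 with chi_k(m) = zeta_7^(k*m), zeta_7 = exp(2*pi*i/7)):
  irrep \ class  {0} (size 1)  {1} (size 1)    {2} (size 1)    {3} (size 1)    {4} (size 1)    {5} (size 1)    {6} (size 1)  
  chi_0          1             1               1               1               1               1               1             
  chi_1          1             exp(2*I*pi/7)   exp(4*I*pi/7)   exp(6*I*pi/7)   exp(-6*I*pi/7)  exp(-4*I*pi/7)  exp(-2*I*pi/7)
  chi_2          1             exp(4*I*pi/7)   exp(-6*I*pi/7)  exp(-2*I*pi/7)  exp(2*I*pi/7)   exp(6*I*pi/7)   exp(-4*I*pi/7)
  chi_3          1             exp(6*I*pi/7)   exp(-2*I*pi/7)  exp(4*I*pi/7)   exp(-4*I*pi/7)  exp(2*I*pi/7)   exp(-6*I*pi/7)
  chi_4          1             exp(-6*I*pi/7)  exp(2*I*pi/7)   exp(-4*I*pi/7)  exp(4*I*pi/7)   exp(-2*I*pi/7)  exp(6*I*pi/7) 
  chi_5          1             exp(-4*I*pi/7)  exp(6*I*pi/7)   exp(2*I*pi/7)   exp(-2*I*pi/7)  exp(-6*I*pi/7)  exp(4*I*pi/7) 
  chi_6          1             exp(-2*I*pi/7)  exp(-4*I*pi/7)  exp(-6*I*pi/7)  exp(6*I*pi/7)   exp(4*I*pi/7)   exp(2*I*pi/7) 

Spot check: chi_6(2) = zeta_7^(6*2) = zeta_7^12 = exp(-4*I*pi/7).

Z/7Z is abelian, so all 7 irreducible complex representations are 1-dimensional. They are given by chi_k(m) = zeta_7^(k*m) for k = 0,...,6. Row orthogonality: sum_m chi_k(m) conj(chi_l(m)) = 7 * [k = l].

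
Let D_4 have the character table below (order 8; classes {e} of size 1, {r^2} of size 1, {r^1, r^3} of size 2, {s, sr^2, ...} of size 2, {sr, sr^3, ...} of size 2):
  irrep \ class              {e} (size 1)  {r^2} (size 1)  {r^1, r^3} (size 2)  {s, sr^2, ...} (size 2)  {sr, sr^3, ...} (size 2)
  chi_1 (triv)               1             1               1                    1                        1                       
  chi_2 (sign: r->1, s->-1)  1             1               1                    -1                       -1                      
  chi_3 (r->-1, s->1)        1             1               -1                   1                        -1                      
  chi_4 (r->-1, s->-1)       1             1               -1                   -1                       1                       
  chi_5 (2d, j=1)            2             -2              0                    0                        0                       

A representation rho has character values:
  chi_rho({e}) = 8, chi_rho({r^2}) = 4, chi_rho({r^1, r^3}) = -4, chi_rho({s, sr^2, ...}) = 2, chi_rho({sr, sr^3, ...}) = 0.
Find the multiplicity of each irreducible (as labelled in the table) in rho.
Multiplicities: chi_1: 1, chi_2: 0, chi_3: 3, chi_4: 2, chi_5: 1.

Derivation: Use <chi_rho, chi> = (1/|G|) sum_C |C| * chi_rho(C) * conj(chi(C)) with |G| = 8 for each irreducible chi in the table:
  <chi_rho, chi_1> = (1/8)[1*(8)*conj(1) + 1*(4)*conj(1) + 2*(-4)*conj(1) + 2*(2)*conj(1) + 2*(0)*conj(1)]
      = (1/8)[(8) + (4) + (-8) + (4) + (0)] = 8/8 = 1
  <chi_rho, chi_2> = (1/8)[1*(8)*conj(1) + 1*(4)*conj(1) + 2*(-4)*conj(1) + 2*(2)*conj(-1) + 2*(0)*conj(-1)]
      = (1/8)[(8) + (4) + (-8) + (-4) + (0)] = 0/8 = 0
  <chi_rho, chi_3> = (1/8)[1*(8)*conj(1) + 1*(4)*conj(1) + 2*(-4)*conj(-1) + 2*(2)*conj(1) + 2*(0)*conj(-1)]
      = (1/8)[(8) + (4) + (8) + (4) + (0)] = 24/8 = 3
  <chi_rho, chi_4> = (1/8)[1*(8)*conj(1) + 1*(4)*conj(1) + 2*(-4)*conj(-1) + 2*(2)*conj(-1) + 2*(0)*conj(1)]
      = (1/8)[(8) + (4) + (8) + (-4) + (0)] = 16/8 = 2
  <chi_rho, chi_5> = (1/8)[1*(8)*conj(2) + 1*(4)*conj(-2) + 2*(-4)*conj(0) + 2*(2)*conj(0) + 2*(0)*conj(0)]
      = (1/8)[(16) + (-8) + (0) + (0) + (0)] = 8/8 = 1
Dimension check: dim(rho) = sum (mult * dim) = 1*1 + 0*1 + 3*1 + 2*1 + 1*2 = 8 = chi_rho(e) = 8.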